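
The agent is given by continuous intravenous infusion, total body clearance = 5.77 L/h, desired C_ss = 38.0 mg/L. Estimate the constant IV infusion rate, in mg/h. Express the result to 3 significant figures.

At steady state, infusion rate R₀ = Css × CL = 38.0 × 5.770 = 219.3 mg/h

219 mg/h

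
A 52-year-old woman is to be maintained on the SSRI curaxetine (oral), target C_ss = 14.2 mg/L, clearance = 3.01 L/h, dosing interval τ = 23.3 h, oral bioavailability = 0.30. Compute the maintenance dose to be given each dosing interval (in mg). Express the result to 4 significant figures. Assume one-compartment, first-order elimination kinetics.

3320 mg

At steady state, F × (Dose/τ) = Css × CL.
Dose = Css × CL × τ / F = 14.2 × 3.010 × 23.3 / 0.30 = 3320 mg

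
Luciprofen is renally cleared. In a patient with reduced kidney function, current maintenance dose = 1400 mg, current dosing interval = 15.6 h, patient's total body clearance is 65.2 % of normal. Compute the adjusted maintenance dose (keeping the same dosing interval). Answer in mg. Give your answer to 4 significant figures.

912.8 mg

To keep the same average steady-state level, dosing rate must scale with clearance.
CL ratio = 65.2 / 100 = 0.6520
New dose (same interval) = 1400 × 0.6520 = 912.8 mg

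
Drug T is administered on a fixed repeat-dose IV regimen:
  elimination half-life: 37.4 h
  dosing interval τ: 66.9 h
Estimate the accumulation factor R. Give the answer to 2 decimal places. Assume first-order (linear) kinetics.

k = ln2 / t½ = 0.693147 / 37.4 = 0.01853 h⁻¹
e^(−kτ) = e^(−0.01853 × 66.9) = 0.2895
Accumulation ratio R = 1 / (1 − e^(−kτ)) = 1 / (1 − 0.2895) = 1.407

1.41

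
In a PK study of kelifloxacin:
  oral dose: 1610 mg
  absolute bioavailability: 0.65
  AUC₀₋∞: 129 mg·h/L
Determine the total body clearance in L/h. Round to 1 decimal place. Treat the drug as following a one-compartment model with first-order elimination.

8.1 L/h

CL = F·Dose / AUC = 0.65 × 1610 / 129 = 8.112 L/h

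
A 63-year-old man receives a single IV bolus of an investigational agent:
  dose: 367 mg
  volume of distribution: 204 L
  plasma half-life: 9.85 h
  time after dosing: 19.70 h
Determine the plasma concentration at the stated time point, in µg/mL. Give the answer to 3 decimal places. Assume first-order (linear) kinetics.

0.450 µg/mL

C₀ = Dose / Vd = 367.0 / 204 = 1.799 mg/L
k = ln2 / t½ = 0.693147 / 9.85 = 0.07037 h⁻¹
t / t½ = 19.70 / 9.85 = 2 half-lives
C = C₀ × (1/2)^2 = 1.799 × 0.2500 = 0.4498 mg/L
(0.4498 mg/L = 0.4498 µg/mL)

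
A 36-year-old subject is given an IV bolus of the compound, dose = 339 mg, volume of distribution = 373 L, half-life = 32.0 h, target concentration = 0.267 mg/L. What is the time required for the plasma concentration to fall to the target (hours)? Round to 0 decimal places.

57 h

C₀ = Dose / Vd = 339.0 / 373 = 0.9088 mg/L
k = ln2 / t½ = 0.693147 / 32.0 = 0.02166 h⁻¹
t = ln(C₀ / C) / k = ln(0.9088 / 0.267) / 0.02166
  = ln(3.404) / 0.02166 = 1.225 / 0.02166 = 56.56 h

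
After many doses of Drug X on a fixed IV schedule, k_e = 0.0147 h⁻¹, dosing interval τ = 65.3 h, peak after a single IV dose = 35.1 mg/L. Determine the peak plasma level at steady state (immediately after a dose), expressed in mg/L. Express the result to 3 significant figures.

56.9 mg/L

e^(−kτ) = e^(−0.01470 × 65.3) = 0.3829
Accumulation ratio R = 1 / (1 − e^(−kτ)) = 1 / (1 − 0.3829) = 1.620
Steady-state peak = C₀ × R = 35.1 × 1.620 = 56.86 mg/L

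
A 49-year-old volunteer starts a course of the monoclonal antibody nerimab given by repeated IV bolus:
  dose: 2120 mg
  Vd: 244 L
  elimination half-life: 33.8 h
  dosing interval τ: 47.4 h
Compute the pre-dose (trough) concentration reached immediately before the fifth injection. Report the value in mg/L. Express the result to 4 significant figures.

C₀ per dose = Dose / Vd = 2120 / 244 = 8.689 mg/L
k = ln2 / t½ = 0.693147 / 33.8 = 0.02051 h⁻¹
Fraction remaining after one interval: r = e^(−kτ) = e^(−0.02051 × 47.4) = 0.3783
Before dose 5, 4 doses have been given (aged 1τ, 2τ, 3τ, 4τ).
C_trough = C₀ × (r + r² + … + r^4) = C₀ × r(1−r^4)/(1−r)
        = 8.689 × 0.3783 × (1 − 0.02048) / (1 − 0.3783) = 5.179 mg/L

5.179 mg/L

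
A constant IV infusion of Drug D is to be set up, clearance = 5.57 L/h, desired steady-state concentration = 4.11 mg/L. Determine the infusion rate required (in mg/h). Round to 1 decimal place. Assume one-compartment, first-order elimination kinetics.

22.9 mg/h

At steady state, infusion rate R₀ = Css × CL = 4.11 × 5.570 = 22.89 mg/h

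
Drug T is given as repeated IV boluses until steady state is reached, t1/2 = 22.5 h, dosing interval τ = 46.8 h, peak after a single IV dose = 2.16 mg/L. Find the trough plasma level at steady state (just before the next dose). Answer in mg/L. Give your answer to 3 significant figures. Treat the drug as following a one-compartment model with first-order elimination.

0.669 mg/L

k = ln2 / t½ = 0.693147 / 22.5 = 0.03081 h⁻¹
e^(−kτ) = e^(−0.03081 × 46.8) = 0.2365
Accumulation ratio R = 1 / (1 − e^(−kτ)) = 1 / (1 − 0.2365) = 1.310
Steady-state trough = C₀ × R × e^(−kτ) = 2.16 × 1.310 × 0.2365 = 0.6692 mg/L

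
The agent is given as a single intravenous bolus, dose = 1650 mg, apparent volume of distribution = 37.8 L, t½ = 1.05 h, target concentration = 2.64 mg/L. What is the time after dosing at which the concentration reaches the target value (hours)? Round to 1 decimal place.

C₀ = Dose / Vd = 1650 / 37.8 = 43.65 mg/L
k = ln2 / t½ = 0.693147 / 1.05 = 0.6601 h⁻¹
t = ln(C₀ / C) / k = ln(43.65 / 2.64) / 0.6601
  = ln(16.53) / 0.6601 = 2.805 / 0.6601 = 4.249 h

4.2 h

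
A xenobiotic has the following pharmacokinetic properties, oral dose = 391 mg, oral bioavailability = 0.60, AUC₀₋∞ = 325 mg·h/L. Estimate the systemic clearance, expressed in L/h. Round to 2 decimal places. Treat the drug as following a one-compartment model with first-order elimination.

CL = F·Dose / AUC = 0.60 × 391 / 325 = 0.7218 L/h

0.72 L/h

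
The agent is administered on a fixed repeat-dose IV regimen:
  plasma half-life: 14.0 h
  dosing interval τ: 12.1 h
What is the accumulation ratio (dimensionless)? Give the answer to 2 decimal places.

2.22

k = ln2 / t½ = 0.693147 / 14.0 = 0.04951 h⁻¹
e^(−kτ) = e^(−0.04951 × 12.1) = 0.5493
Accumulation ratio R = 1 / (1 − e^(−kτ)) = 1 / (1 − 0.5493) = 2.219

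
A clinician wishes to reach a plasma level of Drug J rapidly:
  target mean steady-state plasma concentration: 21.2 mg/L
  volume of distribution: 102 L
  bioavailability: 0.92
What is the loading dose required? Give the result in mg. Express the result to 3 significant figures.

2350 mg

LD = Css × Vd / F = 21.2 × 102 / 0.92 = 2350 mg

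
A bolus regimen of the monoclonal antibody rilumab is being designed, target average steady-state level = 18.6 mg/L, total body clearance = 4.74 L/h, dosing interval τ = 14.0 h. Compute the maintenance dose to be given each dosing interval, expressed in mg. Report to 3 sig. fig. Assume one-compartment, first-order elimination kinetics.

1230 mg

At steady state, Dose/τ = Css × CL.
Dose = Css × CL × τ = 18.6 × 4.740 × 14.0 = 1234 mg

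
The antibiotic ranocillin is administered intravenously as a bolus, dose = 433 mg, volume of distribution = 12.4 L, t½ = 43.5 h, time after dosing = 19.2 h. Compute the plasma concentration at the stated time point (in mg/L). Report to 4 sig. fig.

C₀ = Dose / Vd = 433.0 / 12.4 = 34.92 mg/L
k = ln2 / t½ = 0.693147 / 43.5 = 0.01593 h⁻¹
C = C₀ · e^(−k·t) = 34.92 × e^(−0.01593 × 19.2)
  = 34.92 × 0.7365 = 25.72 mg/L

25.72 mg/L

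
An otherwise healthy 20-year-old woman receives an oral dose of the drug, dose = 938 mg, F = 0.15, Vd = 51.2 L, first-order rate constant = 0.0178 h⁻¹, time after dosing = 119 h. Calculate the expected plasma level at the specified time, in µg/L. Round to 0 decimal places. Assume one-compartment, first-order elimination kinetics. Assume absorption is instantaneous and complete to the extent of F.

Amount reaching circulation = F × Dose = 0.15 × 938.0 = 140.7 mg
C₀ = F·Dose / Vd = 140.7 / 51.2 = 2.748 mg/L
C = C₀ · e^(−k·t) = 2.748 × e^(−0.01780 × 119)
  = 2.748 × 0.1202 = 0.3303 mg/L
Convert: 0.3303 mg/L × 1000 = 330.3 µg/L

330 µg/L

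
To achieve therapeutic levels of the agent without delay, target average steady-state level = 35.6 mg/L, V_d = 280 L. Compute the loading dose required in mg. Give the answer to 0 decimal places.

LD = Css × Vd = 35.6 × 280 = 9968 mg

9968 mg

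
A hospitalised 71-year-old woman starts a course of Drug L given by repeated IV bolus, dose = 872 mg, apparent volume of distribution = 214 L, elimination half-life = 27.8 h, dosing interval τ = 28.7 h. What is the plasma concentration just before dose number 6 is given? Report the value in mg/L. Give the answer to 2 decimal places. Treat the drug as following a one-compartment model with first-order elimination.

3.79 mg/L

C₀ per dose = Dose / Vd = 872 / 214 = 4.075 mg/L
k = ln2 / t½ = 0.693147 / 27.8 = 0.02493 h⁻¹
Fraction remaining after one interval: r = e^(−kτ) = e^(−0.02493 × 28.7) = 0.4890
Before dose 6, 5 doses have been given (aged 1τ, 2τ, 3τ, 4τ, 5τ).
C_trough = C₀ × (r + r² + … + r^5) = C₀ × r(1−r^5)/(1−r)
        = 4.075 × 0.4890 × (1 − 0.02796) / (1 − 0.4890) = 3.791 mg/L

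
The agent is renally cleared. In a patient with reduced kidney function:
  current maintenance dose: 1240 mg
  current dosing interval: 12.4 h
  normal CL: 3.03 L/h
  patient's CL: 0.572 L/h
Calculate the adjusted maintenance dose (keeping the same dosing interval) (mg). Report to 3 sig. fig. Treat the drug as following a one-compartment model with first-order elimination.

To keep the same average steady-state level, dosing rate must scale with clearance.
CL ratio = 0.572 / 3.03 = 0.1888
New dose (same interval) = 1240 × 0.1888 = 234.1 mg

234 mg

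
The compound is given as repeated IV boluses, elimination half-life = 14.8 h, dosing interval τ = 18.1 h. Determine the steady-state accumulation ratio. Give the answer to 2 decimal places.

k = ln2 / t½ = 0.693147 / 14.8 = 0.04683 h⁻¹
e^(−kτ) = e^(−0.04683 × 18.1) = 0.4284
Accumulation ratio R = 1 / (1 − e^(−kτ)) = 1 / (1 − 0.4284) = 1.749

1.75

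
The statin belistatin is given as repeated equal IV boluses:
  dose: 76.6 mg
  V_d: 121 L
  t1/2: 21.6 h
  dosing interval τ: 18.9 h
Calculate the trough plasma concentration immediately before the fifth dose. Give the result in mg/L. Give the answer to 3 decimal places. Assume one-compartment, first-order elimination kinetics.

C₀ per dose = Dose / Vd = 76.6 / 121 = 0.6331 mg/L
k = ln2 / t½ = 0.693147 / 21.6 = 0.03209 h⁻¹
Fraction remaining after one interval: r = e^(−kτ) = e^(−0.03209 × 18.9) = 0.5453
Before dose 5, 4 doses have been given (aged 1τ, 2τ, 3τ, 4τ).
C_trough = C₀ × (r + r² + … + r^4) = C₀ × r(1−r^4)/(1−r)
        = 0.6331 × 0.5453 × (1 − 0.08842) / (1 − 0.5453) = 0.6921 mg/L

0.692 mg/L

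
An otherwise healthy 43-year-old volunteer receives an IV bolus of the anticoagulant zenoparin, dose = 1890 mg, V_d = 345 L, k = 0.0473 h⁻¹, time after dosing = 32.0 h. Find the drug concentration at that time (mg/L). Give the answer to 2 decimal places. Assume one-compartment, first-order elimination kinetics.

C₀ = Dose / Vd = 1890 / 345 = 5.478 mg/L
C = C₀ · e^(−k·t) = 5.478 × e^(−0.04730 × 32.0)
  = 5.478 × 0.2201 = 1.206 mg/L

1.21 mg/L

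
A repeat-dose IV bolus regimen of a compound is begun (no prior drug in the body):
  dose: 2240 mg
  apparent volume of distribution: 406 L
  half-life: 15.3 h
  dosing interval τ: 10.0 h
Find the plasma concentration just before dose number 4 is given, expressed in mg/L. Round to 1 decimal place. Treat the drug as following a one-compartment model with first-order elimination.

7.2 mg/L

C₀ per dose = Dose / Vd = 2240 / 406 = 5.517 mg/L
k = ln2 / t½ = 0.693147 / 15.3 = 0.04530 h⁻¹
Fraction remaining after one interval: r = e^(−kτ) = e^(−0.04530 × 10.0) = 0.6357
Before dose 4, 3 doses have been given (aged 1τ, 2τ, 3τ).
C_trough = C₀ × (r + r² + … + r^3) = C₀ × r(1−r^3)/(1−r)
        = 5.517 × 0.6357 × (1 − 0.2569) / (1 − 0.6357) = 7.154 mg/L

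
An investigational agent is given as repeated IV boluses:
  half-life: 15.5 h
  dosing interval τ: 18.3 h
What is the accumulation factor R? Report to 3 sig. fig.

1.79

k = ln2 / t½ = 0.693147 / 15.5 = 0.04472 h⁻¹
e^(−kτ) = e^(−0.04472 × 18.3) = 0.4411
Accumulation ratio R = 1 / (1 − e^(−kτ)) = 1 / (1 − 0.4411) = 1.789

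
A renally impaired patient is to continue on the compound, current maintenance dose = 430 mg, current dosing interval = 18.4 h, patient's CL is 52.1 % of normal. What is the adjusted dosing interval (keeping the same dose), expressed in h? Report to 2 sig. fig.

35 h

To keep the same average steady-state level, dosing rate must scale with clearance.
CL ratio = 52.1 / 100 = 0.5210
New interval (same dose) = 18.4 / 0.5210 = 35.32 h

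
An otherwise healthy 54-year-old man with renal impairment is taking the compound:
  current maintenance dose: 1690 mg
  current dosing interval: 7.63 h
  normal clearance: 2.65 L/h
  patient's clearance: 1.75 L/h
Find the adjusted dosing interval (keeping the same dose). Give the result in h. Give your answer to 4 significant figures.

11.55 h

To keep the same average steady-state level, dosing rate must scale with clearance.
CL ratio = 1.75 / 2.65 = 0.6604
New interval (same dose) = 7.63 / 0.6604 = 11.55 h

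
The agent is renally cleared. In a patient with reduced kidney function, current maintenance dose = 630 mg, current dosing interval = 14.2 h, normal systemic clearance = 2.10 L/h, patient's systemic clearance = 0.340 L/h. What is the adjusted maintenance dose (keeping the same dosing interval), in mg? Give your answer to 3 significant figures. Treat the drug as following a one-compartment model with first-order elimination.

102 mg

To keep the same average steady-state level, dosing rate must scale with clearance.
CL ratio = 0.340 / 2.10 = 0.1619
New dose (same interval) = 630 × 0.1619 = 102.0 mg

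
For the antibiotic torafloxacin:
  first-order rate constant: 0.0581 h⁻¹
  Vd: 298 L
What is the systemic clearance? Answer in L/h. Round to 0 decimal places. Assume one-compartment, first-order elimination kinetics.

CL = k × Vd = 0.0581 × 298 = 17.31 L/h

17 L/h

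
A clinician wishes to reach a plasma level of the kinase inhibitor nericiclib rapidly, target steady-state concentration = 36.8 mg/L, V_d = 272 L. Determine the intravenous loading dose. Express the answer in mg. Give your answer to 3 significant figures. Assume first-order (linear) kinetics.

LD = Css × Vd = 36.8 × 272 = 10010 mg

10000 mg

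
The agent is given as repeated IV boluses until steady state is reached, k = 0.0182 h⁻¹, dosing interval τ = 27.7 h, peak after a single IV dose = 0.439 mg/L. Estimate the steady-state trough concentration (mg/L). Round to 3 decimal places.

0.670 mg/L

e^(−kτ) = e^(−0.01820 × 27.7) = 0.6040
Accumulation ratio R = 1 / (1 − e^(−kτ)) = 1 / (1 − 0.6040) = 2.525
Steady-state trough = C₀ × R × e^(−kτ) = 0.439 × 2.525 × 0.6040 = 0.6695 mg/L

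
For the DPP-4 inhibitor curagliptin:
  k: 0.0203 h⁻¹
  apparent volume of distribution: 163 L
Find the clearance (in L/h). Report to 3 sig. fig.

CL = k × Vd = 0.0203 × 163 = 3.309 L/h

3.31 L/h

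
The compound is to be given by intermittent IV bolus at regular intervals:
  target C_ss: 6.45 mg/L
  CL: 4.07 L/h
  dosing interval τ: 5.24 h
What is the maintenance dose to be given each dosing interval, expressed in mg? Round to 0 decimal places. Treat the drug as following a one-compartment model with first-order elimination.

At steady state, Dose/τ = Css × CL.
Dose = Css × CL × τ = 6.45 × 4.070 × 5.24 = 137.6 mg

138 mg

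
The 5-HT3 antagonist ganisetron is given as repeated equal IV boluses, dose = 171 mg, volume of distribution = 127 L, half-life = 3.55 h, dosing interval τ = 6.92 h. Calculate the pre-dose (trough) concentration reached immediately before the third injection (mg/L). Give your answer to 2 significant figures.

0.44 mg/L

C₀ per dose = Dose / Vd = 171 / 127 = 1.346 mg/L
k = ln2 / t½ = 0.693147 / 3.55 = 0.1953 h⁻¹
Fraction remaining after one interval: r = e^(−kτ) = e^(−0.1953 × 6.92) = 0.2589
Before dose 3, 2 doses have been given (aged 1τ, 2τ).
C_trough = C₀ × (r + r²) = 1.346 × (0.2589 + 0.06703) = 0.4387 mg/L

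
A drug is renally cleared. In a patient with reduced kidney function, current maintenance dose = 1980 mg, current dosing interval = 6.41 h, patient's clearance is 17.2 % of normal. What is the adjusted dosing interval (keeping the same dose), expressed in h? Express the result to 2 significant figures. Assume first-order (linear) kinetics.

To keep the same average steady-state level, dosing rate must scale with clearance.
CL ratio = 17.2 / 100 = 0.1720
New interval (same dose) = 6.41 / 0.1720 = 37.27 h

37 h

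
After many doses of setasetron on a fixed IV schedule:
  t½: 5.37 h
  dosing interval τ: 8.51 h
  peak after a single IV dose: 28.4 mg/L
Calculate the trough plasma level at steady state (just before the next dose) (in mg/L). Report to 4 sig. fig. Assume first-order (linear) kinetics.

14.20 mg/L

k = ln2 / t½ = 0.693147 / 5.37 = 0.1291 h⁻¹
e^(−kτ) = e^(−0.1291 × 8.51) = 0.3333
Accumulation ratio R = 1 / (1 − e^(−kτ)) = 1 / (1 − 0.3333) = 1.500
Steady-state trough = C₀ × R × e^(−kτ) = 28.4 × 1.500 × 0.3333 = 14.20 mg/L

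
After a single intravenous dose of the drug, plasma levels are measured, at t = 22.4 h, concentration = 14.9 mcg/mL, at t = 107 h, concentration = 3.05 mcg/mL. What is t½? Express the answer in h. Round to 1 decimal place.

37.0 h

k = ln(C₁/C₂) / (t₂ − t₁) = ln(14.9/3.05) / (107 − 22.4)
  = 1.586 / 84.60 = 0.01875 h⁻¹
t½ = ln2 / k = 0.693147 / 0.01875 = 36.97 h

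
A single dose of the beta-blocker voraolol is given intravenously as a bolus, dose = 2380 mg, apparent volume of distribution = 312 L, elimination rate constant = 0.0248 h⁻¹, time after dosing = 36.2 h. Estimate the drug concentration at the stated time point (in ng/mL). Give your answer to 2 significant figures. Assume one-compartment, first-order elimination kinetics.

3100 ng/mL

C₀ = Dose / Vd = 2380 / 312 = 7.628 mg/L
C = C₀ · e^(−k·t) = 7.628 × e^(−0.02480 × 36.2)
  = 7.628 × 0.4075 = 3.108 mg/L
Convert: 3.108 mg/L × 1000 = 3108 ng/mL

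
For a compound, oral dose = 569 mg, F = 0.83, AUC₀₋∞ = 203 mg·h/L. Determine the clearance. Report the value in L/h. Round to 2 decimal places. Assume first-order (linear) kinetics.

2.33 L/h

CL = F·Dose / AUC = 0.83 × 569 / 203 = 2.326 L/h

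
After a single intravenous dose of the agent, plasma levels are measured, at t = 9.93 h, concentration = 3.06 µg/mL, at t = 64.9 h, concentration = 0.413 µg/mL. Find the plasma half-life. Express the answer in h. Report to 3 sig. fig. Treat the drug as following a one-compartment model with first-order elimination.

k = ln(C₁/C₂) / (t₂ − t₁) = ln(3.06/0.413) / (64.9 − 9.93)
  = 2.003 / 54.97 = 0.03644 h⁻¹
t½ = ln2 / k = 0.693147 / 0.03644 = 19.02 h

19.0 h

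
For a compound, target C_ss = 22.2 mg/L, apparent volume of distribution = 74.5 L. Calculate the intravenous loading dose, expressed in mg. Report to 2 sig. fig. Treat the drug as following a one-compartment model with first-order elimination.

1700 mg

LD = Css × Vd = 22.2 × 74.5 = 1654 mg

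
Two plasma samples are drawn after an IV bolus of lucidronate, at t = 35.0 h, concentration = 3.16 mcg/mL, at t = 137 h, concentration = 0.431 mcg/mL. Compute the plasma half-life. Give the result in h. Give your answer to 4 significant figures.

35.49 h

k = ln(C₁/C₂) / (t₂ − t₁) = ln(3.16/0.431) / (137 − 35.0)
  = 1.992 / 102.0 = 0.01953 h⁻¹
t½ = ln2 / k = 0.693147 / 0.01953 = 35.49 h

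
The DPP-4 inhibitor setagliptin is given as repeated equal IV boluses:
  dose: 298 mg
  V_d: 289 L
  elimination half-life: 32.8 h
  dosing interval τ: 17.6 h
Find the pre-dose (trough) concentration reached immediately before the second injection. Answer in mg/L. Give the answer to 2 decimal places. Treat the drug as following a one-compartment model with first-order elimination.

0.71 mg/L

C₀ per dose = Dose / Vd = 298 / 289 = 1.031 mg/L
k = ln2 / t½ = 0.693147 / 32.8 = 0.02113 h⁻¹
Fraction remaining after one interval: r = e^(−kτ) = e^(−0.02113 × 17.6) = 0.6894
Before dose 2, 1 dose has been given (aged 1τ).
C_trough = C₀ × r = 1.031 × 0.6894 = 0.7108 mg/L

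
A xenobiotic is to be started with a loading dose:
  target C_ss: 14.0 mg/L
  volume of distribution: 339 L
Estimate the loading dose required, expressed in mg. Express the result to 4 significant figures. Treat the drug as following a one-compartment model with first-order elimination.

4746 mg

LD = Css × Vd = 14.0 × 339 = 4746 mg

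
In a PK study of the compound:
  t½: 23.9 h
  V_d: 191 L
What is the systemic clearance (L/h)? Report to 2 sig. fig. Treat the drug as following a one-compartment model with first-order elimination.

k = ln2 / t½ = 0.693147 / 23.9 = 0.02900 h⁻¹
CL = k × Vd = 0.02900 × 191 = 5.539 L/h

5.5 L/h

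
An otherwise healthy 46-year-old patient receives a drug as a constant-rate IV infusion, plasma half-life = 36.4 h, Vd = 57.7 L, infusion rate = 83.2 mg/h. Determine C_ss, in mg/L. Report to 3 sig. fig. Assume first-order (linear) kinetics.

k = ln2 / t½ = 0.693147 / 36.4 = 0.01904 h⁻¹
CL = k × Vd = 0.01904 × 57.7 = 1.099 L/h
At steady state Css = R₀ / CL = 83.2 / 1.099 = 75.71 mg/L

75.7 mg/L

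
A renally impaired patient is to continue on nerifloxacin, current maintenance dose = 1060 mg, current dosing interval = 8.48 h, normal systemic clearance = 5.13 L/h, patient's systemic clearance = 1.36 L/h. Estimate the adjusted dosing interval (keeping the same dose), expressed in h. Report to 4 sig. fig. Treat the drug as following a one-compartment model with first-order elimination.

To keep the same average steady-state level, dosing rate must scale with clearance.
CL ratio = 1.36 / 5.13 = 0.2651
New interval (same dose) = 8.48 / 0.2651 = 31.99 h

31.99 h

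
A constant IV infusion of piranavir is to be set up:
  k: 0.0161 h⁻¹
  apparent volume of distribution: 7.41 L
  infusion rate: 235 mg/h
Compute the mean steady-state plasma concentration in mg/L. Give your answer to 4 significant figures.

1970 mg/L

CL = k × Vd = 0.01610 × 7.41 = 0.1193 L/h
At steady state Css = R₀ / CL = 235 / 0.1193 = 1970 mg/L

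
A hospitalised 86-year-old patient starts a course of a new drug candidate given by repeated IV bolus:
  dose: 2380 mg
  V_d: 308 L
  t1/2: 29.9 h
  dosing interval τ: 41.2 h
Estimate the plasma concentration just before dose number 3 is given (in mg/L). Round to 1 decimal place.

C₀ per dose = Dose / Vd = 2380 / 308 = 7.727 mg/L
k = ln2 / t½ = 0.693147 / 29.9 = 0.02318 h⁻¹
Fraction remaining after one interval: r = e^(−kτ) = e^(−0.02318 × 41.2) = 0.3848
Before dose 3, 2 doses have been given (aged 1τ, 2τ).
C_trough = C₀ × (r + r²) = 7.727 × (0.3848 + 0.1481) = 4.118 mg/L

4.1 mg/L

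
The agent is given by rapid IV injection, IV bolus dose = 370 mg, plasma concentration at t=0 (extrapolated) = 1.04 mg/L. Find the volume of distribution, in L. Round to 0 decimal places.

Vd = Dose / C₀ = 370.0 / 1.04 = 355.8 L

356 L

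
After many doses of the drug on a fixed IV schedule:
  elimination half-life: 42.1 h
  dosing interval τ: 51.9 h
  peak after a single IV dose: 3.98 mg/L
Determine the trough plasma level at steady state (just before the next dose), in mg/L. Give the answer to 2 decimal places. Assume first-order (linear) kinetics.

2.95 mg/L

k = ln2 / t½ = 0.693147 / 42.1 = 0.01646 h⁻¹
e^(−kτ) = e^(−0.01646 × 51.9) = 0.4256
Accumulation ratio R = 1 / (1 − e^(−kτ)) = 1 / (1 − 0.4256) = 1.741
Steady-state trough = C₀ × R × e^(−kτ) = 3.98 × 1.741 × 0.4256 = 2.949 mg/L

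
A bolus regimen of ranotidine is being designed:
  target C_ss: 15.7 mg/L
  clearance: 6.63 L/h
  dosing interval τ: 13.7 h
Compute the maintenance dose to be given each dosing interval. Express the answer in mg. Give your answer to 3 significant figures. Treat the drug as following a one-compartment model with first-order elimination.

At steady state, Dose/τ = Css × CL.
Dose = Css × CL × τ = 15.7 × 6.630 × 13.7 = 1426 mg

1430 mg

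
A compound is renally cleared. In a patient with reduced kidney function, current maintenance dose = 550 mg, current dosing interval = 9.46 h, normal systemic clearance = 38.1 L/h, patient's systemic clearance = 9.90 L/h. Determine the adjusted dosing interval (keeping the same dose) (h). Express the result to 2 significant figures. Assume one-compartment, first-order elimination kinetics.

36 h

To keep the same average steady-state level, dosing rate must scale with clearance.
CL ratio = 9.90 / 38.1 = 0.2598
New interval (same dose) = 9.46 / 0.2598 = 36.41 h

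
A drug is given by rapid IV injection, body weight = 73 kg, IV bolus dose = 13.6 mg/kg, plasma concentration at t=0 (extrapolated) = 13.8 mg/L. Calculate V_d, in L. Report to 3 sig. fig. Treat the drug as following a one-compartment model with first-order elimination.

Dose = 13.6 × 73 = 992.8 mg
Vd = Dose / C₀ = 992.8 / 13.8 = 71.94 L

71.9 L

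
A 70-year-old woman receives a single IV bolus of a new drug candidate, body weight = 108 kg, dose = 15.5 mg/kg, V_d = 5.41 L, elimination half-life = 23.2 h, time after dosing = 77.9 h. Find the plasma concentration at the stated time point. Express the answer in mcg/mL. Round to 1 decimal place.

Total dose = 15.5 × 108 = 1674 mg
C₀ = Dose / Vd = 1674 / 5.41 = 309.4 mg/L
k = ln2 / t½ = 0.693147 / 23.2 = 0.02988 h⁻¹
C = C₀ · e^(−k·t) = 309.4 × e^(−0.02988 × 77.9)
  = 309.4 × 0.09752 = 30.17 mg/L
(30.17 mg/L = 30.17 mcg/mL)

30.2 mcg/mL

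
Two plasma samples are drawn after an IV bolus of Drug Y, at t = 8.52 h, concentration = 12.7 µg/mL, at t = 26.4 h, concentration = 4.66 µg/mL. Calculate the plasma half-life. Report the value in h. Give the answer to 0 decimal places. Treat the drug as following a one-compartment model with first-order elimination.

12 h

k = ln(C₁/C₂) / (t₂ − t₁) = ln(12.7/4.66) / (26.4 − 8.52)
  = 1.003 / 17.88 = 0.05610 h⁻¹
t½ = ln2 / k = 0.693147 / 0.05610 = 12.36 h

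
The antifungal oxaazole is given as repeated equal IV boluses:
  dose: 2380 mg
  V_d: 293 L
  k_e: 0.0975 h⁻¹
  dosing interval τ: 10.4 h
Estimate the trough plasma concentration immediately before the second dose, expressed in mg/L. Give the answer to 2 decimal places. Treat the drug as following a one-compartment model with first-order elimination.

2.95 mg/L

C₀ per dose = Dose / Vd = 2380 / 293 = 8.123 mg/L
Fraction remaining after one interval: r = e^(−kτ) = e^(−0.09750 × 10.4) = 0.3628
Before dose 2, 1 dose has been given (aged 1τ).
C_trough = C₀ × r = 8.123 × 0.3628 = 2.947 mg/L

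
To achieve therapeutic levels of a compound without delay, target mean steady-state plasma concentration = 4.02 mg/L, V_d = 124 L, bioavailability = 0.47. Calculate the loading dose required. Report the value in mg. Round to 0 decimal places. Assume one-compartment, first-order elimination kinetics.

LD = Css × Vd / F = 4.02 × 124 / 0.47 = 1061 mg

1061 mg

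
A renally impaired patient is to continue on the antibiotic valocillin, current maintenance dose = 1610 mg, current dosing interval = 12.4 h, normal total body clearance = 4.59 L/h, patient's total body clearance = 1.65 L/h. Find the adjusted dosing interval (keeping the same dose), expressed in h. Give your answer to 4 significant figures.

To keep the same average steady-state level, dosing rate must scale with clearance.
CL ratio = 1.65 / 4.59 = 0.3595
New interval (same dose) = 12.4 / 0.3595 = 34.49 h

34.49 h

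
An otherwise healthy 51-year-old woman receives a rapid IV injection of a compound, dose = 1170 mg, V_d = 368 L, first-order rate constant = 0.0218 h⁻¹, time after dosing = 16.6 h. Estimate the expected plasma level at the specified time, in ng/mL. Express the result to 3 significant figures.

2210 ng/mL

C₀ = Dose / Vd = 1170 / 368 = 3.179 mg/L
C = C₀ · e^(−k·t) = 3.179 × e^(−0.02180 × 16.6)
  = 3.179 × 0.6964 = 2.214 mg/L
Convert: 2.214 mg/L × 1000 = 2214 ng/mL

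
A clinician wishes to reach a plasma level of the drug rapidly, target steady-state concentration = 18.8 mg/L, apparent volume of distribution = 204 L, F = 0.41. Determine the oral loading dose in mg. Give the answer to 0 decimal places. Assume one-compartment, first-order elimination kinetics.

LD = Css × Vd / F = 18.8 × 204 / 0.41 = 9354 mg

9354 mg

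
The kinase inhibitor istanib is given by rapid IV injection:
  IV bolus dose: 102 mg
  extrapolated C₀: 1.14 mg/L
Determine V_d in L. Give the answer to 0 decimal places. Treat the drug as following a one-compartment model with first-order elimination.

Vd = Dose / C₀ = 102.0 / 1.14 = 89.47 L

89 L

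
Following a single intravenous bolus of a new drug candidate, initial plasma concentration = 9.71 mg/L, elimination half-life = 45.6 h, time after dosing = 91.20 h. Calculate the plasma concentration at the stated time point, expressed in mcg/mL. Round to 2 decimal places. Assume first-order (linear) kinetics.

2.43 mcg/mL

k = ln2 / t½ = 0.693147 / 45.6 = 0.01520 h⁻¹
t / t½ = 91.20 / 45.6 = 2 half-lives
C = C₀ × (1/2)^2 = 9.710 × 0.2500 = 2.428 mg/L
(2.428 mg/L = 2.428 mcg/mL)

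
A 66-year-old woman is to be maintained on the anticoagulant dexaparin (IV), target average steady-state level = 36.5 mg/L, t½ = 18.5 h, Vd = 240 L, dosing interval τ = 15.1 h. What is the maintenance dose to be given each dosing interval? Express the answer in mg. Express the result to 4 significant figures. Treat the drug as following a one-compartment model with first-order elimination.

k = ln2 / t½ = 0.693147 / 18.5 = 0.03747 h⁻¹
CL = k × Vd = 0.03747 × 240 = 8.993 L/h
At steady state, Dose/τ = Css × CL.
Dose = Css × CL × τ = 36.5 × 8.993 × 15.1 = 4956 mg

4956 mg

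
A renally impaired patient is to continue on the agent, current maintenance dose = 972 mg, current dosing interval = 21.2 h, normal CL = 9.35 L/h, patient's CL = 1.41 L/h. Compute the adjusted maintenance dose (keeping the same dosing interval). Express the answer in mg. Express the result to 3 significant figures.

To keep the same average steady-state level, dosing rate must scale with clearance.
CL ratio = 1.41 / 9.35 = 0.1508
New dose (same interval) = 972 × 0.1508 = 146.6 mg

147 mg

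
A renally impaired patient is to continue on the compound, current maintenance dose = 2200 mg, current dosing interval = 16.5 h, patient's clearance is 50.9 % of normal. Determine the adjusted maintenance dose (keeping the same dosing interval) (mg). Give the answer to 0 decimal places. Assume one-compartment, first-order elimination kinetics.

To keep the same average steady-state level, dosing rate must scale with clearance.
CL ratio = 50.9 / 100 = 0.5090
New dose (same interval) = 2200 × 0.5090 = 1120 mg

1120 mg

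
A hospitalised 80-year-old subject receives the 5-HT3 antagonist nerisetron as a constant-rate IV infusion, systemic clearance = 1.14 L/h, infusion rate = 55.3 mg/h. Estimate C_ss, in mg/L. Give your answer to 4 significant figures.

At steady state Css = R₀ / CL = 55.3 / 1.140 = 48.51 mg/L

48.51 mg/L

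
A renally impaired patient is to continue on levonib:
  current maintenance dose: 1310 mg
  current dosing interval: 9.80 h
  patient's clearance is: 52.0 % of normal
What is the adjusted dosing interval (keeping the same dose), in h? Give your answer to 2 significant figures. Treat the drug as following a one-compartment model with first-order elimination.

19 h

To keep the same average steady-state level, dosing rate must scale with clearance.
CL ratio = 52.0 / 100 = 0.5200
New interval (same dose) = 9.80 / 0.5200 = 18.85 h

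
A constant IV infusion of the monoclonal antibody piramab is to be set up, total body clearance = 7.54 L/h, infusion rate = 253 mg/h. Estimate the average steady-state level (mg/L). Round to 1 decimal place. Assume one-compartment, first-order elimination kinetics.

33.6 mg/L

At steady state Css = R₀ / CL = 253 / 7.540 = 33.55 mg/L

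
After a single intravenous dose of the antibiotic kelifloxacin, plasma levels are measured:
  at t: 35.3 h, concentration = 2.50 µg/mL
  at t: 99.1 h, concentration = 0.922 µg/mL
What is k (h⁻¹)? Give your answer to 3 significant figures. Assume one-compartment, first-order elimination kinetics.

0.0156 h⁻¹

k = ln(C₁/C₂) / (t₂ − t₁) = ln(2.50/0.922) / (99.1 − 35.3)
  = 0.9975 / 63.80 = 0.01563 h⁻¹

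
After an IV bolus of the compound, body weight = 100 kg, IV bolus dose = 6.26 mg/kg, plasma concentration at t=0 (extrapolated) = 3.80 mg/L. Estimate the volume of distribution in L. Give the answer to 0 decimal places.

Dose = 6.26 × 100 = 626.0 mg
Vd = Dose / C₀ = 626.0 / 3.80 = 164.7 L

165 L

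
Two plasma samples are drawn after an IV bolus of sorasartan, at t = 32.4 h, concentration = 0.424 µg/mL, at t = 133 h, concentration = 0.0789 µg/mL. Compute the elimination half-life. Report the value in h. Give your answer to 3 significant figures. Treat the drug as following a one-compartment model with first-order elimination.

k = ln(C₁/C₂) / (t₂ − t₁) = ln(0.424/0.0789) / (133 − 32.4)
  = 1.682 / 100.6 = 0.01672 h⁻¹
t½ = ln2 / k = 0.693147 / 0.01672 = 41.46 h

41.5 h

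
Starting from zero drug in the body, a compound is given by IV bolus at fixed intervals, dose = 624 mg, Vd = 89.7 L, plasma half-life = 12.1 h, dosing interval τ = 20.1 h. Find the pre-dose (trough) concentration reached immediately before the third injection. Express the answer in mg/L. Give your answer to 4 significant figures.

2.895 mg/L

C₀ per dose = Dose / Vd = 624 / 89.7 = 6.957 mg/L
k = ln2 / t½ = 0.693147 / 12.1 = 0.05728 h⁻¹
Fraction remaining after one interval: r = e^(−kτ) = e^(−0.05728 × 20.1) = 0.3162
Before dose 3, 2 doses have been given (aged 1τ, 2τ).
C_trough = C₀ × (r + r²) = 6.957 × (0.3162 + 0.09998) = 2.895 mg/L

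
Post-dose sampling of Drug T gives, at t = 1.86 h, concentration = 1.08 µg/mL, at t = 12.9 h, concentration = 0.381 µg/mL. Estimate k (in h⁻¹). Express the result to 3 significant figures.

0.0944 h⁻¹

k = ln(C₁/C₂) / (t₂ − t₁) = ln(1.08/0.381) / (12.9 − 1.86)
  = 1.042 / 11.04 = 0.09438 h⁻¹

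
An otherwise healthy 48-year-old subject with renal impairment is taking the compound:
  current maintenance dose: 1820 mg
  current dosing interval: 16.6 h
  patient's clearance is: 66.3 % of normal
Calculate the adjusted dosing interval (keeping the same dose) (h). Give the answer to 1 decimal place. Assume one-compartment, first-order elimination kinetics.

To keep the same average steady-state level, dosing rate must scale with clearance.
CL ratio = 66.3 / 100 = 0.6630
New interval (same dose) = 16.6 / 0.6630 = 25.04 h

25.0 h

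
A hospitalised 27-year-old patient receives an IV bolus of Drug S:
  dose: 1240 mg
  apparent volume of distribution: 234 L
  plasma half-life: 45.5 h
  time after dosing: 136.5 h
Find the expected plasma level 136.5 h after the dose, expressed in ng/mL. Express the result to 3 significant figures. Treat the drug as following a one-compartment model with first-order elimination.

662 ng/mL

C₀ = Dose / Vd = 1240 / 234 = 5.299 mg/L
k = ln2 / t½ = 0.693147 / 45.5 = 0.01523 h⁻¹
t / t½ = 136.5 / 45.5 = 3 half-lives
C = C₀ × (1/2)^3 = 5.299 × 0.1250 = 0.6624 mg/L
Convert: 0.6624 mg/L × 1000 = 662.4 ng/mL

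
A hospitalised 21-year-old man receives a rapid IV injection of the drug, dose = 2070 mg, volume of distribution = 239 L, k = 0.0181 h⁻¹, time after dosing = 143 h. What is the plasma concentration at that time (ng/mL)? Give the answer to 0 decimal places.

C₀ = Dose / Vd = 2070 / 239 = 8.661 mg/L
C = C₀ · e^(−k·t) = 8.661 × e^(−0.01810 × 143)
  = 8.661 × 0.07515 = 0.6509 mg/L
Convert: 0.6509 mg/L × 1000 = 650.9 ng/mL

651 ng/mL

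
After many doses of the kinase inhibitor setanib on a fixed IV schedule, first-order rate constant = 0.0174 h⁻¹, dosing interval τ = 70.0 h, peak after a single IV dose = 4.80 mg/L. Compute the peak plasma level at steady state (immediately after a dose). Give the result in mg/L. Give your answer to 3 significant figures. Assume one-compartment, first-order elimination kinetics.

6.82 mg/L

e^(−kτ) = e^(−0.01740 × 70.0) = 0.2958
Accumulation ratio R = 1 / (1 − e^(−kτ)) = 1 / (1 − 0.2958) = 1.420
Steady-state peak = C₀ × R = 4.80 × 1.420 = 6.816 mg/L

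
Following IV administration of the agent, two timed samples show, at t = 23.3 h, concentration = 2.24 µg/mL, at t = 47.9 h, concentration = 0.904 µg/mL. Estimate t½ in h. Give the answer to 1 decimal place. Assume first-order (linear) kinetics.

18.8 h

k = ln(C₁/C₂) / (t₂ − t₁) = ln(2.24/0.904) / (47.9 − 23.3)
  = 0.9074 / 24.60 = 0.03689 h⁻¹
t½ = ln2 / k = 0.693147 / 0.03689 = 18.79 h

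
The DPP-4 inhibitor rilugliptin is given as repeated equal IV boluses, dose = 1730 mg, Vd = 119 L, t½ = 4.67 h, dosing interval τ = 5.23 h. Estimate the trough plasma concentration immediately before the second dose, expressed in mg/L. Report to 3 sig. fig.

C₀ per dose = Dose / Vd = 1730 / 119 = 14.54 mg/L
k = ln2 / t½ = 0.693147 / 4.67 = 0.1484 h⁻¹
Fraction remaining after one interval: r = e^(−kτ) = e^(−0.1484 × 5.23) = 0.4602
Before dose 2, 1 dose has been given (aged 1τ).
C_trough = C₀ × r = 14.54 × 0.4602 = 6.691 mg/L

6.69 mg/L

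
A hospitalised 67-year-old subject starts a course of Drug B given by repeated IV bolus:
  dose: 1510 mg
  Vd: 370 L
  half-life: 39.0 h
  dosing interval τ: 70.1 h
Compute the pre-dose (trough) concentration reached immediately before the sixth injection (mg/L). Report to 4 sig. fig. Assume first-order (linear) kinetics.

1.645 mg/L

C₀ per dose = Dose / Vd = 1510 / 370 = 4.081 mg/L
k = ln2 / t½ = 0.693147 / 39.0 = 0.01777 h⁻¹
Fraction remaining after one interval: r = e^(−kτ) = e^(−0.01777 × 70.1) = 0.2877
Before dose 6, 5 doses have been given (aged 1τ, 2τ, 3τ, 4τ, 5τ).
C_trough = C₀ × (r + r² + … + r^5) = C₀ × r(1−r^5)/(1−r)
        = 4.081 × 0.2877 × (1 − 0.001971) / (1 − 0.2877) = 1.645 mg/L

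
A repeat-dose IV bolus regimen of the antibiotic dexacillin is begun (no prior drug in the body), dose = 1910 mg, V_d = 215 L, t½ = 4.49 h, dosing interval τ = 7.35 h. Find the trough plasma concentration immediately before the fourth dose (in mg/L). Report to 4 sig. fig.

C₀ per dose = Dose / Vd = 1910 / 215 = 8.884 mg/L
k = ln2 / t½ = 0.693147 / 4.49 = 0.1544 h⁻¹
Fraction remaining after one interval: r = e^(−kτ) = e^(−0.1544 × 7.35) = 0.3215
Before dose 4, 3 doses have been given (aged 1τ, 2τ, 3τ).
C_trough = C₀ × (r + r² + … + r^3) = C₀ × r(1−r^3)/(1−r)
        = 8.884 × 0.3215 × (1 − 0.03323) / (1 − 0.3215) = 4.070 mg/L

4.070 mg/L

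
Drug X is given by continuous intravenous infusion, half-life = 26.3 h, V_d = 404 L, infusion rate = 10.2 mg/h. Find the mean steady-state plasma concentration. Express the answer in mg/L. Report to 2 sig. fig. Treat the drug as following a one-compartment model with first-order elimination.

k = ln2 / t½ = 0.693147 / 26.3 = 0.02636 h⁻¹
CL = k × Vd = 0.02636 × 404 = 10.65 L/h
At steady state Css = R₀ / CL = 10.2 / 10.65 = 0.9577 mg/L

0.96 mg/L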